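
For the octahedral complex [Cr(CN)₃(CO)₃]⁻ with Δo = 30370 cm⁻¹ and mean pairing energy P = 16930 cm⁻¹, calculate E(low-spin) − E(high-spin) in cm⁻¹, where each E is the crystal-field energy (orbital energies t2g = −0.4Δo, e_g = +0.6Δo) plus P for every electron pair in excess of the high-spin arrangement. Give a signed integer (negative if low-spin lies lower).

-13440

Ligand charges: 3×(-1) from CN⁻ and 3×(+0) from CO sum to -3; with overall charge -1, Cr is +2.
Cr is in group 6, so Cr²⁺ is d⁴ (6 − 2 = 4).
In the high-spin limit (t2g^3 e_g^1) the orbital term is -0.6Δo = -18222 cm⁻¹, with no excess pairing.
Low-spin: t2g^4 e_g^0, orbital CFSE = -1.6Δo = -48592 cm⁻¹; plus 1 excess pair × P = +16930 cm⁻¹; total -31662 cm⁻¹.
E(LS) − E(HS) = -31662 − (-18222) = -13440 cm⁻¹.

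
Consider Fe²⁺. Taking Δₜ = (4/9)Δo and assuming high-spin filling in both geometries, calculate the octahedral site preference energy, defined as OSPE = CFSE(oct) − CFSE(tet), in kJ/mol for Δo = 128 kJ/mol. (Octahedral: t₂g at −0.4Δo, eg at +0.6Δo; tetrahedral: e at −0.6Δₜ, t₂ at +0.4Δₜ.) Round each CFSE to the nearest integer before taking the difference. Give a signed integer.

-17

Fe²⁺: group 8, so d-count = 8 − 2 = 6.
Octahedral (high-spin): t2g^4 e_g^2, CFSE = 4(−0.4) + 2(+0.6) = -0.4Δo = -0.4 × 128 = -51 kJ/mol.
Tetrahedral e^3 t2^3 gives -0.6Δₜ = -0.6 × (4/9) × 128 = -34 kJ/mol.
OSPE = -51 − (-34) = -17 kJ/mol.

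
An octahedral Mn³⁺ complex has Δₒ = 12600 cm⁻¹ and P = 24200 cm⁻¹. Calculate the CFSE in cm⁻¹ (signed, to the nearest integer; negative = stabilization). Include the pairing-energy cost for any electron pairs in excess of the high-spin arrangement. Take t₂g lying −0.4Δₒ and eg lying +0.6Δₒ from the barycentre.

-7560

Group 7 minus oxidation state +3 gives a d⁴ configuration for Mn³⁺.
Since Δₒ = 12600 cm⁻¹ < P = 24200 cm⁻¹, the complex adopts the high-spin configuration.
Filling d⁴ accordingly: t₂g³ eg¹.
Orbital CFSE = -0.6Δₒ = -0.6 × 12600 = -7560 cm⁻¹.
High-spin has no excess pairs, so no pairing correction applies.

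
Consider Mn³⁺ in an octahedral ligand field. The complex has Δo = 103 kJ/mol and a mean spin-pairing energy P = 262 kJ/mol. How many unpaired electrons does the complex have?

Group 7 minus oxidation state +3 gives a d⁴ configuration for Mn³⁺.
Δo < P, so pairing is avoided: the ground state is high-spin.
That gives t₂g³ eg¹.
Unpaired electrons: 4.

4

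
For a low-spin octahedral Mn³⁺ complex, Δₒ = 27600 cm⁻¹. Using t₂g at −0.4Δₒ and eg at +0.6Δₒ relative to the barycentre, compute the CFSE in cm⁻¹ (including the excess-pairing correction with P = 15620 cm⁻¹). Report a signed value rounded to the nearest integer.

-28540

Mn sits in group 7; removing 3 electrons leaves Mn³⁺ with 7 − 3 = 4 d electrons.
The d⁴ electrons fill as t₂g⁴ eg⁰.
The orbital stabilization is -1.6Δₒ = -1.6 × 27600 = -44160 cm⁻¹.
Pairing penalty: 1 pair vs 0 in the high-spin reference → 1 extra × P = 15620 cm⁻¹.
Overall CFSE = -44160 + 15620 = -28540 cm⁻¹.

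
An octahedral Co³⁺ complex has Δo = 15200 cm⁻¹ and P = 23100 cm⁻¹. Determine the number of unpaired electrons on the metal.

4

Co is in group 9, so Co³⁺ is d⁶ (9 − 3 = 6).
Since Δo = 15200 cm⁻¹ < P = 23100 cm⁻¹, the complex adopts the high-spin configuration.
Configuration: t₂g⁴ eg².
Unpaired electrons: 4.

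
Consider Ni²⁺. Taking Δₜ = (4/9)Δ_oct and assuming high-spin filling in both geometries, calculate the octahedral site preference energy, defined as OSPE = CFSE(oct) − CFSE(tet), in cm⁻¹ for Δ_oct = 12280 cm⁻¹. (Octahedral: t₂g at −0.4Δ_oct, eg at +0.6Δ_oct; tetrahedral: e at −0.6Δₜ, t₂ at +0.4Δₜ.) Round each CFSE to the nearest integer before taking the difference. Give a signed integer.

Ni is in group 10, so Ni²⁺ is d⁸ (10 − 2 = 8).
Octahedral (high-spin): t₂g⁶ eg², CFSE = 6(−0.4) + 2(+0.6) = -1.2Δ_oct = -1.2 × 12280 = -14736 cm⁻¹.
Tetrahedral: e⁴ t₂⁴, CFSE = 4(−0.6) + 4(+0.4) = -0.8Δₜ = -0.8 × (4/9) × 12280 = -4366 cm⁻¹.
Subtracting, OSPE = -14736 − (-4366) = -10370 cm⁻¹.

-10370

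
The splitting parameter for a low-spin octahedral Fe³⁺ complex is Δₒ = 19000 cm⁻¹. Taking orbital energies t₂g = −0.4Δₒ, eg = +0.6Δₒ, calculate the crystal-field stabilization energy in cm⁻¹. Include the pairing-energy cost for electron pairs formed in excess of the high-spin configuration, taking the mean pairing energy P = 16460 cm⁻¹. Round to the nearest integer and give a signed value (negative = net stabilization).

-5080

Fe sits in group 8; removing 3 electrons leaves Fe³⁺ with 8 − 3 = 5 d electrons.
Electron filling gives t₂g⁵ eg⁰.
Orbital CFSE = 5(-0.4) + 0(0.6) = -2.0Δₒ = -2.0 × 19000 = -38000 cm⁻¹.
Relative to high-spin t₂g³ eg² (0 paired), the low-spin configuration has 2 additional pairs, contributing +2 × 16460 = +32920 cm⁻¹.
Overall CFSE = -38000 + 32920 = -5080 cm⁻¹.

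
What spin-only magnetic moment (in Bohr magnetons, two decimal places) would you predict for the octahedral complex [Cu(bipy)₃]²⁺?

1.73 Bohr magnetons

bipy is neutral, so the +2 overall charge sits on Cu: oxidation state +2.
Cu²⁺: group 11, so d-count = 11 − 2 = 9.
Configuration: t2g^6 e_g^3 → 1 unpaired electron.
μ(spin-only) = √[1(1+2)] = √3 ≈ 1.73 Bohr magnetons.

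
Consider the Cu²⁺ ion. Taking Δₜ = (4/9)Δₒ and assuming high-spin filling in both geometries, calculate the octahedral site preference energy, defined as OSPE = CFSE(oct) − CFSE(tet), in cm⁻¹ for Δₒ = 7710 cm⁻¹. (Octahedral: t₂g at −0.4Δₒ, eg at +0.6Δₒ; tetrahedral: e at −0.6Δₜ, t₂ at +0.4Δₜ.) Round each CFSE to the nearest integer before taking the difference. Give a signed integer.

-3255

Cu sits in group 11; removing 2 electrons leaves Cu²⁺ with 11 − 2 = 9 d electrons.
In an octahedral site d⁹ (HS) is t2g^6 e_g^3, giving CFSE(oct) = -0.6Δₒ = -4626 cm⁻¹.
Tetrahedral e^4 t2^5 gives -0.4Δₜ = -0.4 × (4/9) × 7710 = -1371 cm⁻¹.
OSPE = -4626 − (-1371) = -3255 cm⁻¹.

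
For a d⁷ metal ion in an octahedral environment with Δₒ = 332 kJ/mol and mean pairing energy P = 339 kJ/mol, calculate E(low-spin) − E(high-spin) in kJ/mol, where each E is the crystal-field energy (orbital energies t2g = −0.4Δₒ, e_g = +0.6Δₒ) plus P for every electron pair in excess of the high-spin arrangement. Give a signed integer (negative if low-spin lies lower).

7

High-spin: t2g^5 e_g^2, CFSE = -0.8Δₒ = -266 kJ/mol.
Low-spin t2g^6 e_g^1 gives -1.8Δₒ = -598 kJ/mol, but forming 1 extra pair costs 1P = 339 kJ/mol, so E(LS) = -598 + 339 = -259 kJ/mol.
E(LS) − E(HS) = -259 − (-266) = 7 kJ/mol.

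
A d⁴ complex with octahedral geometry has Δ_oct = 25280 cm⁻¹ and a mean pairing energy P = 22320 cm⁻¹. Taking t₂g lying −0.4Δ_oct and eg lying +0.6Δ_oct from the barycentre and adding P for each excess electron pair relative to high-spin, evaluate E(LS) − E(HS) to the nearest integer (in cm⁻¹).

High-spin d⁴ fills as t₂g³ eg¹ with CFSE 3(−0.4) + 1(+0.6) = -0.6Δ_oct = -15168 cm⁻¹.
For low-spin the configuration is t₂g⁴ eg⁰: orbital energy -1.6 × 25280 = -40448 cm⁻¹, and 1 additional pair relative to high-spin adds 22320 cm⁻¹, giving -18128 cm⁻¹.
The difference is -18128 − (-15168) = -2960 cm⁻¹, so low-spin lies lower.

-2960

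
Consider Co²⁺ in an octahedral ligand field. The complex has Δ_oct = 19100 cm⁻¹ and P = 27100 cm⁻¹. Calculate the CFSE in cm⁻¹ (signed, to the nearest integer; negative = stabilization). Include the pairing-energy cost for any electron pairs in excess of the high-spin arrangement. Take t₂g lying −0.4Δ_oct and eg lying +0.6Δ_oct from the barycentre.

-15280

Group 9 minus oxidation state +2 gives a d⁷ configuration for Co²⁺.
With Δ_oct < P the complex is high-spin.
That gives t₂g⁵ eg².
Orbital CFSE = -0.8Δ_oct = -0.8 × 19100 = -15280 cm⁻¹.
High-spin has no excess pairs, so no pairing correction applies.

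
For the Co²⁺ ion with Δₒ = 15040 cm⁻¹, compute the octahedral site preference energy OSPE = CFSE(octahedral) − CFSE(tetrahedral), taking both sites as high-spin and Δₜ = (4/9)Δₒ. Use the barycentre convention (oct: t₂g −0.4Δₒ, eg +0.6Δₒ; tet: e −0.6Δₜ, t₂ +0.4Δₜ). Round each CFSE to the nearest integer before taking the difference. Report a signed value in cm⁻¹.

Co²⁺: group 9, so d-count = 9 − 2 = 7.
Octahedral (high-spin): t₂g⁵ eg², CFSE = 5(−0.4) + 2(+0.6) = -0.8Δₒ = -0.8 × 15040 = -12032 cm⁻¹.
In a tetrahedral site the filling is e⁴ t₂³: CFSE(tet) = -1.2Δₜ = -1.2 × (4/9)(15040) = -8021 cm⁻¹.
Subtracting, OSPE = -12032 − (-8021) = -4011 cm⁻¹.

-4011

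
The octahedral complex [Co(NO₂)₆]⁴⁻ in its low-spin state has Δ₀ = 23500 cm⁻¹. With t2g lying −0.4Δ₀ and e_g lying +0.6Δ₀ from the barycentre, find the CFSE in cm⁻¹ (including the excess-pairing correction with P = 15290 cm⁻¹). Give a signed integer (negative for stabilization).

-27010

Each NO₂⁻ contributes -1; 6 × (-1) = -6. With overall charge -4, Co is in the +2 oxidation state.
Co²⁺: group 9, so d-count = 9 − 2 = 7.
Configuration: t2g^6 e_g^1.
Orbital CFSE = 6(-0.4) + 1(0.6) = -1.8Δ₀ = -1.8 × 23500 = -42300 cm⁻¹.
High-spin d⁷ would be t2g^5 e_g^2 with 2 pairs; low-spin has 3, so 1 excess pair costs +1P = +15290 cm⁻¹.
Overall CFSE = -42300 + 15290 = -27010 cm⁻¹.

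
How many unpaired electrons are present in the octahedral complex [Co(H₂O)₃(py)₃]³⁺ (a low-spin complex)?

Ligand charges: 3×(+0) from H₂O and 3×(+0) from py sum to +0; with overall charge +3, Co is +3.
Group 9 minus oxidation state +3 gives a d⁶ configuration for Co³⁺.
Configuration: t2g^6 e_g^0, giving 0 unpaired electrons.

0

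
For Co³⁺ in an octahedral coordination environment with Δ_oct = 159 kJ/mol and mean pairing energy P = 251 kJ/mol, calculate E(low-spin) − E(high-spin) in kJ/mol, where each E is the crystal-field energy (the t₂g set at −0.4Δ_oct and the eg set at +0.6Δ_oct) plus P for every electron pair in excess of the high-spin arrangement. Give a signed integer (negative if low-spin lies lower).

184

Co is in group 9, so Co³⁺ is d⁶ (9 − 3 = 6).
High-spin d⁶ fills as t₂g⁴ eg² with CFSE 4(−0.4) + 2(+0.6) = -0.4Δ_oct = -64 kJ/mol.
For low-spin the configuration is t₂g⁶ eg⁰: orbital energy -2.4 × 159 = -382 kJ/mol, and 2 additional pairs relative to high-spin add 502 kJ/mol, giving 120 kJ/mol.
E(LS) − E(HS) = 120 − (-64) = 184 kJ/mol.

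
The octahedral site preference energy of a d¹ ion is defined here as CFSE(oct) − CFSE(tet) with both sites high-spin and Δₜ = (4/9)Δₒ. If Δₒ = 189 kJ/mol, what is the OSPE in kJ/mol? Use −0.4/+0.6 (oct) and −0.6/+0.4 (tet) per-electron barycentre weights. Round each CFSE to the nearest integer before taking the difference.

-26

In an octahedral site d¹ (HS) is t₂g¹ eg⁰, giving CFSE(oct) = -0.4Δₒ = -76 kJ/mol.
In a tetrahedral site the filling is e¹ t₂⁰: CFSE(tet) = -0.6Δₜ = -0.6 × (4/9)(189) = -50 kJ/mol.
Subtracting, OSPE = -76 − (-50) = -26 kJ/mol.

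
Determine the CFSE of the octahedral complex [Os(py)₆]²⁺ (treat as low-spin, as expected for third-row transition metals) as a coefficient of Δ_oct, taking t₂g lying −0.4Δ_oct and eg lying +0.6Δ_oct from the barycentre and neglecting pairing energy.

-2.4 Δ_oct

py is neutral, so the +2 overall charge sits on Os: oxidation state +2.
Os²⁺: group 8, so d-count = 8 − 2 = 6.
Configuration: t₂g⁶ eg⁰.
CFSE = 6(-0.4Δ_oct) + 0(0.6Δ_oct) = -2.4Δ_oct + 0.0Δ_oct = -2.4Δ_oct.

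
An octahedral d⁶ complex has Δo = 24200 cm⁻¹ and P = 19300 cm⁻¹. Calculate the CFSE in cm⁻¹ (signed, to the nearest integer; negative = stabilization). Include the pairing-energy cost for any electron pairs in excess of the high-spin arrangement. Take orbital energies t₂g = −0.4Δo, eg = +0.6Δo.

With Δo > P the complex is low-spin.
Filling d⁶ accordingly: t₂g⁶ eg⁰.
Orbital CFSE = -2.4Δo = -2.4 × 24200 = -58080 cm⁻¹.
Excess pairs vs high-spin: 3 − 1 = 2; pairing cost = +38600 cm⁻¹.
Net CFSE = -58080 + 38600 = -19480 cm⁻¹.

-19480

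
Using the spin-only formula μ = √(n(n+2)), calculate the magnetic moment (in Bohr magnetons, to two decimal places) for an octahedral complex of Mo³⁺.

3.87 Bohr magnetons

Group 6 minus oxidation state +3 gives a d³ configuration for Mo³⁺.
Configuration: t2g^3 e_g^0 → 3 unpaired electrons.
μ(spin-only) = √[3(3+2)] = √15 ≈ 3.87 Bohr magnetons.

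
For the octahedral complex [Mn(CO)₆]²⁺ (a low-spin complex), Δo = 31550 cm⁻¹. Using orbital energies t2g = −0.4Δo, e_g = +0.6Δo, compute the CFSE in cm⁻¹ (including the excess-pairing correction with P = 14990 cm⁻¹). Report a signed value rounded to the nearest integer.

-33120

CO is neutral, so the +2 overall charge sits on Mn: oxidation state +2.
Group 7 minus oxidation state +2 gives a d⁵ configuration for Mn²⁺.
The d⁵ electrons fill as t2g^5 e_g^0.
The orbital stabilization is -2.0Δo = -2.0 × 31550 = -63100 cm⁻¹.
Pairing penalty: 2 pairs vs 0 in the high-spin reference → 2 extra × P = 29980 cm⁻¹.
Net CFSE = -63100 + 29980 = -33120 cm⁻¹.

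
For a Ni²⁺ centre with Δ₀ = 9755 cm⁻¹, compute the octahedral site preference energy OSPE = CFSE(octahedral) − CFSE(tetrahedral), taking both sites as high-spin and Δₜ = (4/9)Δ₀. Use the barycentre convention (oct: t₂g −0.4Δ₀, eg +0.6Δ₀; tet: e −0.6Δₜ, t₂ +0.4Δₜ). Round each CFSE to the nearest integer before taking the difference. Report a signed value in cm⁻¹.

Ni is in group 10, so Ni²⁺ is d⁸ (10 − 2 = 8).
Octahedral high-spin t₂g⁶ eg²: CFSE = -1.2 × 9755 = -11706 cm⁻¹.
In a tetrahedral site the filling is e⁴ t₂⁴: CFSE(tet) = -0.8Δₜ = -0.8 × (4/9)(9755) = -3468 cm⁻¹.
OSPE = -11706 − (-3468) = -8238 cm⁻¹.

-8238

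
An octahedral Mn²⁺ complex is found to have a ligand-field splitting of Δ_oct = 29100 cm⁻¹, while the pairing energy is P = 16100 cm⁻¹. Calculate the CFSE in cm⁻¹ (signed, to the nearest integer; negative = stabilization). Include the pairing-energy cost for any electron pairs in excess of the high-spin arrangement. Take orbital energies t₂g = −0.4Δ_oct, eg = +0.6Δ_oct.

-26000

Mn²⁺: group 7, so d-count = 7 − 2 = 5.
With Δ_oct > P the complex is low-spin.
Configuration: t₂g⁵ eg⁰.
Orbital CFSE = -2.0Δ_oct = -2.0 × 29100 = -58200 cm⁻¹.
Excess pairs vs high-spin: 2 − 0 = 2; pairing cost = +32200 cm⁻¹.
Net CFSE = -58200 + 32200 = -26000 cm⁻¹.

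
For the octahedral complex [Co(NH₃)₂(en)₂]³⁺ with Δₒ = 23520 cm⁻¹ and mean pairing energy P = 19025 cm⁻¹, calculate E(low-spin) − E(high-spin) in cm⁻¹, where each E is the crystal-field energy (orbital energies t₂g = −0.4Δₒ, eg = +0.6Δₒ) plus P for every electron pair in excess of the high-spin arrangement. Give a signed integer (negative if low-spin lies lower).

Ligand charges: 2×(+0) from NH₃ and 2×(+0) from en sum to +0; with overall charge +3, Co is +3.
Co is in group 9, so Co³⁺ is d⁶ (9 − 3 = 6).
High-spin: t₂g⁴ eg², CFSE = -0.4Δₒ = -9408 cm⁻¹.
Low-spin t₂g⁶ eg⁰ gives -2.4Δₒ = -56448 cm⁻¹, but forming 2 extra pairs costs 2P = 38050 cm⁻¹, so E(LS) = -56448 + 38050 = -18398 cm⁻¹.
The difference is -18398 − (-9408) = -8990 cm⁻¹, so low-spin lies lower.

-8990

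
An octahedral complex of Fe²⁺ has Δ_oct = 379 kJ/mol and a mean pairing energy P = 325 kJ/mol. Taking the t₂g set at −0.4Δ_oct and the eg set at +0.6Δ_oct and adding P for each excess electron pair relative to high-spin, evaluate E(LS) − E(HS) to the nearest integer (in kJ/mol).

-108

Fe sits in group 8; removing 2 electrons leaves Fe²⁺ with 8 − 2 = 6 d electrons.
High-spin d⁶ fills as t₂g⁴ eg² with CFSE 4(−0.4) + 2(+0.6) = -0.4Δ_oct = -152 kJ/mol.
For low-spin the configuration is t₂g⁶ eg⁰: orbital energy -2.4 × 379 = -910 kJ/mol, and 2 additional pairs relative to high-spin add 650 kJ/mol, giving -260 kJ/mol.
E(LS) − E(HS) = -260 − (-152) = -108 kJ/mol.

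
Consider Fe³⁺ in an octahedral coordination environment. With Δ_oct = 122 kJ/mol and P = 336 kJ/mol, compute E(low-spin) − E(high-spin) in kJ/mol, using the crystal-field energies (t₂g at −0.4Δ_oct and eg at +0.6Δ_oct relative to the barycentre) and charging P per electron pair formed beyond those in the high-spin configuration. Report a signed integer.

Fe is in group 8, so Fe³⁺ is d⁵ (8 − 3 = 5).
High-spin: t₂g³ eg², CFSE = 0.0Δ_oct = 0 kJ/mol.
Low-spin: t₂g⁵ eg⁰, orbital CFSE = -2.0Δ_oct = -244 kJ/mol; plus 2 excess pairs × P = +672 kJ/mol; total 428 kJ/mol.
E(LS) − E(HS) = 428 − (0) = 428 kJ/mol.

428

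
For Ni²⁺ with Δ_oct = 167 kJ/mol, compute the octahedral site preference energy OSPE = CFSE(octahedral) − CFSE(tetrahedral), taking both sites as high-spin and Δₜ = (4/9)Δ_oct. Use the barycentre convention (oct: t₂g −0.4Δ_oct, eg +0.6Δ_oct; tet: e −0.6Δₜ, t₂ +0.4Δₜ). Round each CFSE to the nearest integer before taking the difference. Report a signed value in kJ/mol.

-141

Ni²⁺: group 10, so d-count = 10 − 2 = 8.
Octahedral (high-spin): t2g^6 e_g^2, CFSE = 6(−0.4) + 2(+0.6) = -1.2Δ_oct = -1.2 × 167 = -200 kJ/mol.
Tetrahedral e^4 t2^4 gives -0.8Δₜ = -0.8 × (4/9) × 167 = -59 kJ/mol.
Subtracting, OSPE = -200 − (-59) = -141 kJ/mol.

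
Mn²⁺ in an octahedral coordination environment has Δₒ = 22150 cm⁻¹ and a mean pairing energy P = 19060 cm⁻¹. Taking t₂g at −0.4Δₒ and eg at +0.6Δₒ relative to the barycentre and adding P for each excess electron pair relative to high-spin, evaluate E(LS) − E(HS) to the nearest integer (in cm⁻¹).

Mn²⁺: group 7, so d-count = 7 − 2 = 5.
High-spin d⁵ fills as t₂g³ eg² with CFSE 3(−0.4) + 2(+0.6) = 0.0Δₒ = 0 cm⁻¹.
Low-spin t₂g⁵ eg⁰ gives -2.0Δₒ = -44300 cm⁻¹, but forming 2 extra pairs costs 2P = 38120 cm⁻¹, so E(LS) = -44300 + 38120 = -6180 cm⁻¹.
Thus E(LS) − E(HS) = -6180 cm⁻¹.

-6180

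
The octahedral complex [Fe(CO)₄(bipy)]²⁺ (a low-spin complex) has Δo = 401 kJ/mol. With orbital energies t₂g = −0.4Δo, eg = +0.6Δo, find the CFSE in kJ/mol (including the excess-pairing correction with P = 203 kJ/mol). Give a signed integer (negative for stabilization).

Ligand charges: 4×(+0) from CO and 1×(+0) from bipy sum to +0; with overall charge +2, Fe is +2.
Fe sits in group 8; removing 2 electrons leaves Fe²⁺ with 8 − 2 = 6 d electrons.
Electron filling gives t₂g⁶ eg⁰.
CFSE(orbital) = 6×(-0.4Δo) + 0×(0.6Δo) = -2.4Δo; with Δo = 401 kJ/mol that is -962 kJ/mol.
Relative to high-spin t₂g⁴ eg² (1 paired), the low-spin configuration has 2 additional pairs, contributing +2 × 203 = +406 kJ/mol.
Overall CFSE = -962 + 406 = -556 kJ/mol.

-556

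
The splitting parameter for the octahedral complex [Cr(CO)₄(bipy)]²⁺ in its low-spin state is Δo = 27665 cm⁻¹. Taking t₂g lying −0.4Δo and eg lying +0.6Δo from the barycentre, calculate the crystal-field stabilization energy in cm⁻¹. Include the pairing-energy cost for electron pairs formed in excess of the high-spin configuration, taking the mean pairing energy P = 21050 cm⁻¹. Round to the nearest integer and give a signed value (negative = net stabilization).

-23214

Ligand charges: 4×(+0) from CO and 1×(+0) from bipy sum to +0; with overall charge +2, Cr is +2.
Group 6 minus oxidation state +2 gives a d⁴ configuration for Cr²⁺.
Electron filling gives t₂g⁴ eg⁰.
CFSE(orbital) = 4×(-0.4Δo) + 0×(0.6Δo) = -1.6Δo; with Δo = 27665 cm⁻¹ that is -44264 cm⁻¹.
Relative to high-spin t₂g³ eg¹ (0 paired), the low-spin configuration has 1 additional pair, contributing +1 × 21050 = +21050 cm⁻¹.
Net CFSE = -44264 + 21050 = -23214 cm⁻¹.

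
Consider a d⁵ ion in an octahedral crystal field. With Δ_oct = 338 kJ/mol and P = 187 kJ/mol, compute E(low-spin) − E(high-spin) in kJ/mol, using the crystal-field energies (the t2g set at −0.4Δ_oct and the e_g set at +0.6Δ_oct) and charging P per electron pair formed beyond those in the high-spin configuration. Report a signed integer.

-302

In the high-spin limit (t2g^3 e_g^2) the orbital term is 0.0Δ_oct = 0 kJ/mol, with no excess pairing.
Low-spin t2g^5 e_g^0 gives -2.0Δ_oct = -676 kJ/mol, but forming 2 extra pairs costs 2P = 374 kJ/mol, so E(LS) = -676 + 374 = -302 kJ/mol.
The difference is -302 − (0) = -302 kJ/mol, so low-spin lies lower.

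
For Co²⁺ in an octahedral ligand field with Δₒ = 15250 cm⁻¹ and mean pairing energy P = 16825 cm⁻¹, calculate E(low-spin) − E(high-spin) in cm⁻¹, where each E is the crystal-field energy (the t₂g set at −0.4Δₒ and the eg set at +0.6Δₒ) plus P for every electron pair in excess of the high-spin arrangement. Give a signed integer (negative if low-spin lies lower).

1575

Co sits in group 9; removing 2 electrons leaves Co²⁺ with 9 − 2 = 7 d electrons.
In the high-spin limit (t₂g⁵ eg²) the orbital term is -0.8Δₒ = -12200 cm⁻¹, with no excess pairing.
Low-spin t₂g⁶ eg¹ gives -1.8Δₒ = -27450 cm⁻¹, but forming 1 extra pair costs 1P = 16825 cm⁻¹, so E(LS) = -27450 + 16825 = -10625 cm⁻¹.
E(LS) − E(HS) = -10625 − (-12200) = 1575 cm⁻¹.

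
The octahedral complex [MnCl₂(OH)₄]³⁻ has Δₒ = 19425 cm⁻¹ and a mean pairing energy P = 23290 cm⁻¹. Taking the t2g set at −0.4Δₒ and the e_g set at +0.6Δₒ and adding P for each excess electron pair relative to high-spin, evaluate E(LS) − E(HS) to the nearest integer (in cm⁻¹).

Ligand charges: 2×(-1) from Cl⁻ and 4×(-1) from OH⁻ sum to -6; with overall charge -3, Mn is +3.
Mn³⁺: group 7, so d-count = 7 − 3 = 4.
In the high-spin limit (t2g^3 e_g^1) the orbital term is -0.6Δₒ = -11655 cm⁻¹, with no excess pairing.
Low-spin t2g^4 e_g^0 gives -1.6Δₒ = -31080 cm⁻¹, but forming 1 extra pair costs 1P = 23290 cm⁻¹, so E(LS) = -31080 + 23290 = -7790 cm⁻¹.
E(LS) − E(HS) = -7790 − (-11655) = 3865 cm⁻¹.

3865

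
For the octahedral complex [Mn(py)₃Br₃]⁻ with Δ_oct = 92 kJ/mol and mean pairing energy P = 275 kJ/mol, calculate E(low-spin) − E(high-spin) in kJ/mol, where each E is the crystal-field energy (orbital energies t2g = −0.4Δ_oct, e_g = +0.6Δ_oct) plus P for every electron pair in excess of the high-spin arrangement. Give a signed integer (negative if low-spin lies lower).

366

Ligand charges: 3×(+0) from py and 3×(-1) from Br⁻ sum to -3; with overall charge -1, Mn is +2.
Group 7 minus oxidation state +2 gives a d⁵ configuration for Mn²⁺.
In the high-spin limit (t2g^3 e_g^2) the orbital term is 0.0Δ_oct = 0 kJ/mol, with no excess pairing.
Low-spin t2g^5 e_g^0 gives -2.0Δ_oct = -184 kJ/mol, but forming 2 extra pairs costs 2P = 550 kJ/mol, so E(LS) = -184 + 550 = 366 kJ/mol.
The difference is 366 − (0) = 366 kJ/mol, so high-spin lies lower.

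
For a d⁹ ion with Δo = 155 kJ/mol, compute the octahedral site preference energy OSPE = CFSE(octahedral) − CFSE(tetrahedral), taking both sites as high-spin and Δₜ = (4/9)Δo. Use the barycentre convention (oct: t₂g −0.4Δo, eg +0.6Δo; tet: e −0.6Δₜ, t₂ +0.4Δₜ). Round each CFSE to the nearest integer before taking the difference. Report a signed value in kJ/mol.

Octahedral high-spin t₂g⁶ eg³: CFSE = -0.6 × 155 = -93 kJ/mol.
Tetrahedral e⁴ t₂⁵ gives -0.4Δₜ = -0.4 × (4/9) × 155 = -28 kJ/mol.
Subtracting, OSPE = -93 − (-28) = -65 kJ/mol.

-65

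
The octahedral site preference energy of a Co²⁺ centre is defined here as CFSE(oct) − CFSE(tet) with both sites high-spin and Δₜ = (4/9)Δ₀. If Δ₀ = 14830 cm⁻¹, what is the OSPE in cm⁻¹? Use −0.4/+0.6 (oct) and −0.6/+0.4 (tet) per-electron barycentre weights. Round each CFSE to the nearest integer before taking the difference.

Co is in group 9, so Co²⁺ is d⁷ (9 − 2 = 7).
In an octahedral site d⁷ (HS) is t2g^5 e_g^2, giving CFSE(oct) = -0.8Δ₀ = -11864 cm⁻¹.
Tetrahedral: e^4 t2^3, CFSE = 4(−0.6) + 3(+0.4) = -1.2Δₜ = -1.2 × (4/9) × 14830 = -7909 cm⁻¹.
OSPE = -11864 − (-7909) = -3955 cm⁻¹.

-3955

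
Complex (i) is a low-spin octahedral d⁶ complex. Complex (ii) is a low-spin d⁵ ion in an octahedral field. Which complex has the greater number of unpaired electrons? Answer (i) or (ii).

(ii)

(i): t₂g⁶ eg⁰ → 0 unpaired.
(ii): t2g^5 e_g^0 → 1 unpaired.
So (ii) has more unpaired electrons.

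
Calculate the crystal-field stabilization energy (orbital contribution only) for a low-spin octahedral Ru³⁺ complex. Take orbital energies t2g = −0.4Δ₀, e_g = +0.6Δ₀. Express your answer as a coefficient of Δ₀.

Group 8 minus oxidation state +3 gives a d⁵ configuration for Ru³⁺.
Configuration: t2g^5 e_g^0.
CFSE = 5(-0.4Δ₀) + 0(0.6Δ₀) = -2.0Δ₀ + 0.0Δ₀ = -2.0Δ₀.

-2.0 Δ₀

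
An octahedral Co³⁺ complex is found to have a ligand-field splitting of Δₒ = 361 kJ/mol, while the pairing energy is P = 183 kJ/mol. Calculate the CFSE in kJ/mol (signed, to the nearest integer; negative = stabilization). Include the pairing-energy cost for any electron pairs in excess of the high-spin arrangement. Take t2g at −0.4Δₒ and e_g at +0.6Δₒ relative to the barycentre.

-500

Group 9 minus oxidation state +3 gives a d⁶ configuration for Co³⁺.
Since Δₒ = 361 kJ/mol > P = 183 kJ/mol, the complex adopts the low-spin configuration.
Configuration: t2g^6 e_g^0.
Orbital CFSE = -2.4Δₒ = -2.4 × 361 = -866 kJ/mol.
Excess pairs vs high-spin: 3 − 1 = 2; pairing cost = +366 kJ/mol.
Net CFSE = -866 + 366 = -500 kJ/mol.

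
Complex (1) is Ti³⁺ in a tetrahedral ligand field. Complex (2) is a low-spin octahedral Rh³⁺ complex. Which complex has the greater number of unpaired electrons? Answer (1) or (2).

(1)

(1): Ti sits in group 4; removing 3 electrons leaves Ti³⁺ with 4 − 3 = 1 d electrons; Tetrahedral fields are weak (Δₜ ≈ 4/9 Δₒ), so electrons fill high-spin; e¹ t₂⁰ → 1 unpaired.
(2): Rh is in group 9, so Rh³⁺ is d⁶ (9 − 3 = 6); t2g^6 e_g^0 → 0 unpaired.
So (1) has more unpaired electrons.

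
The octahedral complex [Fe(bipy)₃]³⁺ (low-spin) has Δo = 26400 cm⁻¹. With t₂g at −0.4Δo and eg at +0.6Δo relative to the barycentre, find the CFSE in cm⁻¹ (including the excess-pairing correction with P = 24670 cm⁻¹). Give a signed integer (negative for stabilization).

bipy is neutral, so the +3 overall charge sits on Fe: oxidation state +3.
Group 8 minus oxidation state +3 gives a d⁵ configuration for Fe³⁺.
Configuration: t₂g⁵ eg⁰.
The orbital stabilization is -2.0Δo = -2.0 × 26400 = -52800 cm⁻¹.
High-spin d⁵ would be t₂g³ eg² with 0 pairs; low-spin has 2, so 2 excess pairs cost +2P = +49340 cm⁻¹.
Overall CFSE = -52800 + 49340 = -3460 cm⁻¹.

-3460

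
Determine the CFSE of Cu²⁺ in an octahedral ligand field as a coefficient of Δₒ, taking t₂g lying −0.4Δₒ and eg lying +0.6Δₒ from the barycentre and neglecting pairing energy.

Group 11 minus oxidation state +2 gives a d⁹ configuration for Cu²⁺.
Configuration: t₂g⁶ eg³.
CFSE = 6(-0.4Δₒ) + 3(0.6Δₒ) = -2.4Δₒ + 1.8Δₒ = -0.6Δₒ.

-0.6 Δₒ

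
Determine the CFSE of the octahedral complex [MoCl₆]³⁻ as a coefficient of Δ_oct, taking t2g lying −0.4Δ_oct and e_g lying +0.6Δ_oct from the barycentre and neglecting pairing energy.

Each Cl⁻ contributes -1; 6 × (-1) = -6. With overall charge -3, Mo is in the +3 oxidation state.
Mo is in group 6, so Mo³⁺ is d³ (6 − 3 = 3).
For octahedral d³ the high- and low-spin configurations coincide.
Configuration: t2g^3 e_g^0.
CFSE = 3(-0.4Δ_oct) + 0(0.6Δ_oct) = -1.2Δ_oct + 0.0Δ_oct = -1.2Δ_oct.

-1.2 Δ_oct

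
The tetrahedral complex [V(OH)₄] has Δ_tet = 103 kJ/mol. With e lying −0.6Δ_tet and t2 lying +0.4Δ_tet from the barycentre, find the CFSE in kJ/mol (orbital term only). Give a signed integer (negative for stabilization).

-62

Each OH⁻ contributes -1; 4 × (-1) = -4. With overall charge +0, V is in the +4 oxidation state.
V⁴⁺: group 5, so d-count = 5 − 4 = 1.
Tetrahedral splitting is small, so the complex is high-spin.
Electron filling gives e^1 t2^0.
CFSE(orbital) = 1×(-0.6Δ_tet) + 0×(0.4Δ_tet) = -0.6Δ_tet; with Δ_tet = 103 kJ/mol that is -62 kJ/mol.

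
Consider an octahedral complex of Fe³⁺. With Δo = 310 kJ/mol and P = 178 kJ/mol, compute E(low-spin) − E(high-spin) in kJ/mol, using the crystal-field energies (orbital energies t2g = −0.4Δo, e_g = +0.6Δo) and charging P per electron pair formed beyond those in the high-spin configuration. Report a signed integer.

-264

Fe is in group 8, so Fe³⁺ is d⁵ (8 − 3 = 5).
In the high-spin limit (t2g^3 e_g^2) the orbital term is 0.0Δo = 0 kJ/mol, with no excess pairing.
Low-spin t2g^5 e_g^0 gives -2.0Δo = -620 kJ/mol, but forming 2 extra pairs costs 2P = 356 kJ/mol, so E(LS) = -620 + 356 = -264 kJ/mol.
The difference is -264 − (0) = -264 kJ/mol, so low-spin lies lower.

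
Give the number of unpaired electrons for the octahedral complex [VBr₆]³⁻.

Each Br⁻ contributes -1; 6 × (-1) = -6. With overall charge -3, V is in the +3 oxidation state.
V³⁺: group 5, so d-count = 5 − 3 = 2.
Configuration: t2g^2 e_g^0, giving 2 unpaired electrons.

2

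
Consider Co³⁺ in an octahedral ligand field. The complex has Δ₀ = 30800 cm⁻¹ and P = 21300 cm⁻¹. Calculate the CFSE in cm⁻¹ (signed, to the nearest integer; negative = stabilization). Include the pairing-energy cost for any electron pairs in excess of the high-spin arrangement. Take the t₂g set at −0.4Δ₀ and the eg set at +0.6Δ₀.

Group 9 minus oxidation state +3 gives a d⁶ configuration for Co³⁺.
Here Δ₀ > P (30800 > 21300), so the low-spin state is favoured.
That gives t₂g⁶ eg⁰.
Orbital CFSE = -2.4Δ₀ = -2.4 × 30800 = -73920 cm⁻¹.
Excess pairs vs high-spin: 3 − 1 = 2; pairing cost = +42600 cm⁻¹.
Net CFSE = -73920 + 42600 = -31320 cm⁻¹.

-31320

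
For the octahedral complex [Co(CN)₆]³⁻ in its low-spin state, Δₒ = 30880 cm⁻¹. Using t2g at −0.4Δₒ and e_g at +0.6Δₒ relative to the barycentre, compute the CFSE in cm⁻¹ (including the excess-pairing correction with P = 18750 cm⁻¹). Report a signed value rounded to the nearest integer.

Each CN⁻ contributes -1; 6 × (-1) = -6. With overall charge -3, Co is in the +3 oxidation state.
Co sits in group 9; removing 3 electrons leaves Co³⁺ with 9 − 3 = 6 d electrons.
Configuration: t2g^6 e_g^0.
Orbital CFSE = 6(-0.4) + 0(0.6) = -2.4Δₒ = -2.4 × 30880 = -74112 cm⁻¹.
High-spin d⁶ would be t2g^4 e_g^2 with 1 pair; low-spin has 3, so 2 excess pairs cost +2P = +37500 cm⁻¹.
Overall CFSE = -74112 + 37500 = -36612 cm⁻¹.

-36612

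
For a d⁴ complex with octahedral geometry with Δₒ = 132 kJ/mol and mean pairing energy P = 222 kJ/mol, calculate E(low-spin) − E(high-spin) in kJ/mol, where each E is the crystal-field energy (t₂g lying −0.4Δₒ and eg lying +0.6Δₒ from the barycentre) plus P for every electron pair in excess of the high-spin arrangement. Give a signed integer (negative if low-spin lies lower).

High-spin d⁴ fills as t₂g³ eg¹ with CFSE 3(−0.4) + 1(+0.6) = -0.6Δₒ = -79 kJ/mol.
Low-spin t₂g⁴ eg⁰ gives -1.6Δₒ = -211 kJ/mol, but forming 1 extra pair costs 1P = 222 kJ/mol, so E(LS) = -211 + 222 = 11 kJ/mol.
The difference is 11 − (-79) = 90 kJ/mol, so high-spin lies lower.

90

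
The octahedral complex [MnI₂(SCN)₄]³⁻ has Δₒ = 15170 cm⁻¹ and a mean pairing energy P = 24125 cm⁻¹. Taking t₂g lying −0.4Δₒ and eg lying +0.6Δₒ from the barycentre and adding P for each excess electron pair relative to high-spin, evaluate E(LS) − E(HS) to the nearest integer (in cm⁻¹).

Ligand charges: 2×(-1) from I⁻ and 4×(-1) from SCN⁻ sum to -6; with overall charge -3, Mn is +3.
Mn³⁺: group 7, so d-count = 7 − 3 = 4.
High-spin d⁴ fills as t₂g³ eg¹ with CFSE 3(−0.4) + 1(+0.6) = -0.6Δₒ = -9102 cm⁻¹.
For low-spin the configuration is t₂g⁴ eg⁰: orbital energy -1.6 × 15170 = -24272 cm⁻¹, and 1 additional pair relative to high-spin adds 24125 cm⁻¹, giving -147 cm⁻¹.
E(LS) − E(HS) = -147 − (-9102) = 8955 cm⁻¹.

8955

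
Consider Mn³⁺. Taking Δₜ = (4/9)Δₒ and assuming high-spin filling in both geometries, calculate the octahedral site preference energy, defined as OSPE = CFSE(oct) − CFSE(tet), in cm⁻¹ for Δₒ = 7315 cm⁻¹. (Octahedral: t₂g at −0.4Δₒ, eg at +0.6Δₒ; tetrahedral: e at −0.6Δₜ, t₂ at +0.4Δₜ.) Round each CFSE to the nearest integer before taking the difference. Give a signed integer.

Mn³⁺: group 7, so d-count = 7 − 3 = 4.
Octahedral (high-spin): t2g^3 e_g^1, CFSE = 3(−0.4) + 1(+0.6) = -0.6Δₒ = -0.6 × 7315 = -4389 cm⁻¹.
Tetrahedral e^2 t2^2 gives -0.4Δₜ = -0.4 × (4/9) × 7315 = -1300 cm⁻¹.
OSPE = CFSE(oct) − CFSE(tet) = -4389 − (-1300) = -3089 cm⁻¹.

-3089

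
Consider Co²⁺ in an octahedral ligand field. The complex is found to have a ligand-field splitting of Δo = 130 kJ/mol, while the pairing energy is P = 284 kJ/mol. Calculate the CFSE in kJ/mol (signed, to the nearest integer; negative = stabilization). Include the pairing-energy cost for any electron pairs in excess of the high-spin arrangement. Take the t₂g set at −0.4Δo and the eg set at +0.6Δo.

Co sits in group 9; removing 2 electrons leaves Co²⁺ with 9 − 2 = 7 d electrons.
Δo < P, so pairing is avoided: the ground state is high-spin.
That gives t₂g⁵ eg².
Orbital CFSE = -0.8Δo = -0.8 × 130 = -104 kJ/mol.
High-spin has no excess pairs, so no pairing correction applies.

-104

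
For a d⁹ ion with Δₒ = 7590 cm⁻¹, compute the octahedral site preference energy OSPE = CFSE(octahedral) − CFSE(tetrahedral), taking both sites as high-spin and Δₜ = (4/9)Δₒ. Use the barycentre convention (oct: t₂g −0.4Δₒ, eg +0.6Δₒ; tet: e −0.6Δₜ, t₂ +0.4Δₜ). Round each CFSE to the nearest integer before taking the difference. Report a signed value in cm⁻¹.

-3205

Octahedral (high-spin): t₂g⁶ eg³, CFSE = 6(−0.4) + 3(+0.6) = -0.6Δₒ = -0.6 × 7590 = -4554 cm⁻¹.
In a tetrahedral site the filling is e⁴ t₂⁵: CFSE(tet) = -0.4Δₜ = -0.4 × (4/9)(7590) = -1349 cm⁻¹.
OSPE = -4554 − (-1349) = -3205 cm⁻¹.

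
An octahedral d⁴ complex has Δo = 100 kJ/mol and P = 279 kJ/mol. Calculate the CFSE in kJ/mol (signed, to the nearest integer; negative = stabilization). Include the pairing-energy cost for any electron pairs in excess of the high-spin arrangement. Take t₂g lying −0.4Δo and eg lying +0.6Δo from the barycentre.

-60

With Δo < P the complex is high-spin.
Configuration: t₂g³ eg¹.
Orbital CFSE = -0.6Δo = -0.6 × 100 = -60 kJ/mol.
High-spin has no excess pairs, so no pairing correction applies.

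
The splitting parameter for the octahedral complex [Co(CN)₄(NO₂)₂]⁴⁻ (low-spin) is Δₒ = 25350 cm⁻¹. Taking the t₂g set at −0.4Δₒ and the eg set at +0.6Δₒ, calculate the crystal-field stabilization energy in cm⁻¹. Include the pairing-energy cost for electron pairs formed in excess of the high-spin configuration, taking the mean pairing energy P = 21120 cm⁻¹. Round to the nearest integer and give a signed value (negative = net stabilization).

-24510

Ligand charges: 4×(-1) from CN⁻ and 2×(-1) from NO₂⁻ sum to -6; with overall charge -4, Co is +2.
Co sits in group 9; removing 2 electrons leaves Co²⁺ with 9 − 2 = 7 d electrons.
Configuration: t₂g⁶ eg¹.
CFSE(orbital) = 6×(-0.4Δₒ) + 1×(0.6Δₒ) = -1.8Δₒ; with Δₒ = 25350 cm⁻¹ that is -45630 cm⁻¹.
Relative to high-spin t₂g⁵ eg² (2 paired), the low-spin configuration has 1 additional pair, contributing +1 × 21120 = +21120 cm⁻¹.
Combining: -45630 + 21120 = -24510 cm⁻¹.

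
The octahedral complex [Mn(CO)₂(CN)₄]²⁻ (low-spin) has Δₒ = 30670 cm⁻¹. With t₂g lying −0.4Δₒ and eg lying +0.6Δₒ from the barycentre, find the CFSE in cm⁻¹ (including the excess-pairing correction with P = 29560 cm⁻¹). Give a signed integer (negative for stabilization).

Ligand charges: 2×(+0) from CO and 4×(-1) from CN⁻ sum to -4; with overall charge -2, Mn is +2.
Mn sits in group 7; removing 2 electrons leaves Mn²⁺ with 7 − 2 = 5 d electrons.
Electron filling gives t₂g⁵ eg⁰.
Orbital CFSE = 5(-0.4) + 0(0.6) = -2.0Δₒ = -2.0 × 30670 = -61340 cm⁻¹.
Relative to high-spin t₂g³ eg² (0 paired), the low-spin configuration has 2 additional pairs, contributing +2 × 29560 = +59120 cm⁻¹.
Overall CFSE = -61340 + 59120 = -2220 cm⁻¹.

-2220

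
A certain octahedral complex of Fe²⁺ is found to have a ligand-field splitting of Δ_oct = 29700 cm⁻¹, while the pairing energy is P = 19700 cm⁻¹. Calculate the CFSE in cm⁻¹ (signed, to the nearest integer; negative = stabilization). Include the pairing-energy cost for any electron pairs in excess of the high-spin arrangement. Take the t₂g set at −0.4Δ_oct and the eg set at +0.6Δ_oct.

-31880

Fe²⁺: group 8, so d-count = 8 − 2 = 6.
Δ_oct > P, so pairing is preferred: the ground state is low-spin.
That gives t₂g⁶ eg⁰.
Orbital CFSE = -2.4Δ_oct = -2.4 × 29700 = -71280 cm⁻¹.
Excess pairs vs high-spin: 3 − 1 = 2; pairing cost = +39400 cm⁻¹.
Net CFSE = -71280 + 39400 = -31880 cm⁻¹.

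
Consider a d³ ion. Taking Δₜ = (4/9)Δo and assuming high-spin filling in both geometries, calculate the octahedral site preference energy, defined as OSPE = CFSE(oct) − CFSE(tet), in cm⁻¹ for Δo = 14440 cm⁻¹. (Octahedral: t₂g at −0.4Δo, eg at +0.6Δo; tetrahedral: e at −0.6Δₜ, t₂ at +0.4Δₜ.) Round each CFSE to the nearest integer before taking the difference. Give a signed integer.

Octahedral high-spin t₂g³ eg⁰: CFSE = -1.2 × 14440 = -17328 cm⁻¹.
Tetrahedral: e² t₂¹, CFSE = 2(−0.6) + 1(+0.4) = -0.8Δₜ = -0.8 × (4/9) × 14440 = -5134 cm⁻¹.
OSPE = -17328 − (-5134) = -12194 cm⁻¹.

-12194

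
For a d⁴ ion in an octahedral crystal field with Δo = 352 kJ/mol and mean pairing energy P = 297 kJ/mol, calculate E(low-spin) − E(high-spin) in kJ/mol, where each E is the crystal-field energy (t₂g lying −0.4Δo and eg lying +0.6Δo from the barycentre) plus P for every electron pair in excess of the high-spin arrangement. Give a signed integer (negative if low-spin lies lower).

High-spin d⁴ fills as t₂g³ eg¹ with CFSE 3(−0.4) + 1(+0.6) = -0.6Δo = -211 kJ/mol.
For low-spin the configuration is t₂g⁴ eg⁰: orbital energy -1.6 × 352 = -563 kJ/mol, and 1 additional pair relative to high-spin adds 297 kJ/mol, giving -266 kJ/mol.
Thus E(LS) − E(HS) = -55 kJ/mol.

-55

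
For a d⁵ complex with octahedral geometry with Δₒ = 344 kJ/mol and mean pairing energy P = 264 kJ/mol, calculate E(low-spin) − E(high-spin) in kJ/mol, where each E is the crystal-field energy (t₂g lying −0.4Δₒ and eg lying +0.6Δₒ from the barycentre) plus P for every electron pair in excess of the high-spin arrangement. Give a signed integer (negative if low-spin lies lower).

-160

High-spin d⁵ fills as t₂g³ eg² with CFSE 3(−0.4) + 2(+0.6) = 0.0Δₒ = 0 kJ/mol.
Low-spin: t₂g⁵ eg⁰, orbital CFSE = -2.0Δₒ = -688 kJ/mol; plus 2 excess pairs × P = +528 kJ/mol; total -160 kJ/mol.
E(LS) − E(HS) = -160 − (0) = -160 kJ/mol.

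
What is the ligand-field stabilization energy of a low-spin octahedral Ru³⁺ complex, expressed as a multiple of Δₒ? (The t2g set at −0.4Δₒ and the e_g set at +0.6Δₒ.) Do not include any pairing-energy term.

Group 8 minus oxidation state +3 gives a d⁵ configuration for Ru³⁺.
Configuration: t2g^5 e_g^0.
CFSE = 5(-0.4Δₒ) + 0(0.6Δₒ) = -2.0Δₒ + 0.0Δₒ = -2.0Δₒ.

-2.0 Δₒ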